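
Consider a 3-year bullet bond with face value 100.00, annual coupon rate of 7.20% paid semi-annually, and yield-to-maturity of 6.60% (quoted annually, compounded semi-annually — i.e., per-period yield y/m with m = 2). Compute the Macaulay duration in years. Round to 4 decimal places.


Answer: Macaulay duration = 2.7535 years

Derivation:
Coupon per period c = face * coupon_rate / m = 3.600000
Periods per year m = 2; per-period yield y/m = 0.033000
Number of cashflows N = 6
Cashflows (t years, CF_t, discount factor 1/(1+y/m)^(m*t), PV):
  t = 0.5000: CF_t = 3.600000, DF = 0.968054, PV = 3.484995
  t = 1.0000: CF_t = 3.600000, DF = 0.937129, PV = 3.373664
  t = 1.5000: CF_t = 3.600000, DF = 0.907192, PV = 3.265890
  t = 2.0000: CF_t = 3.600000, DF = 0.878211, PV = 3.161558
  t = 2.5000: CF_t = 3.600000, DF = 0.850156, PV = 3.060560
  t = 3.0000: CF_t = 103.600000, DF = 0.822997, PV = 85.262454
Price P = sum_t PV_t = 101.609121
Macaulay numerator sum_t t * PV_t:
  t * PV_t at t = 0.5000: 1.742498
  t * PV_t at t = 1.0000: 3.373664
  t * PV_t at t = 1.5000: 4.898835
  t * PV_t at t = 2.0000: 6.323117
  t * PV_t at t = 2.5000: 7.651400
  t * PV_t at t = 3.0000: 255.787361
Macaulay duration D = (sum_t t * PV_t) / P = 279.776874 / 101.609121 = 2.753462


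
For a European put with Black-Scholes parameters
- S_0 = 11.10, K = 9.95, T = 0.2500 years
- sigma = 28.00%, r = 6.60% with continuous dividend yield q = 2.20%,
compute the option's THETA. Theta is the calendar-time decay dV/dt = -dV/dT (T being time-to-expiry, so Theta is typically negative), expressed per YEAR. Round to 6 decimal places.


d1 = 0.9298039796; d2 = 0.7898039796
phi(d1) = 0.2589277397; exp(-qT) = 0.9945150973; exp(-rT) = 0.9836353794
Theta = -S*exp(-qT)*phi(d1)*sigma/(2*sqrt(T)) + r*K*exp(-rT)*N(-d2) - q*S*exp(-qT)*N(-d1)
N(-d1) = 0.1762362927; N(-d2) = 0.2148211273; sqrt(T) = 0.5000000000
Term 1 = -11.1000 * 0.9945150973 * 0.2589277397 * 0.2800 / (2 * 0.5000000000) = -0.8003334537
Term 2 = 0.0660 * 9.9500 * 0.9836353794 * 0.2148211273 = 0.1387644276
Term 3 = -0.0220 * 11.1000 * 0.9945150973 * 0.1762362927 = -0.0428008495
Theta = -0.8003334537 + (0.1387644276) + (-0.0428008495) = -0.704370

Answer: Theta = -0.704370


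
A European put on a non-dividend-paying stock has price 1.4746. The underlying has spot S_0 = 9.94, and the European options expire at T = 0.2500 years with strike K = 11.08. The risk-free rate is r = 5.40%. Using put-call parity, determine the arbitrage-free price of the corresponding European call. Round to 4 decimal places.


Put-call parity: C - P = S_0 * exp(-qT) - K * exp(-rT).
S_0 * exp(-qT) = 9.9400 * 1.00000000 = 9.94000000
K * exp(-rT) = 11.0800 * 0.98659072 = 10.93142514
C = P + S*exp(-qT) - K*exp(-rT)
C = 1.4746 + 9.94000000 - 10.93142514 = 0.4832

Answer: Call price = 0.4832


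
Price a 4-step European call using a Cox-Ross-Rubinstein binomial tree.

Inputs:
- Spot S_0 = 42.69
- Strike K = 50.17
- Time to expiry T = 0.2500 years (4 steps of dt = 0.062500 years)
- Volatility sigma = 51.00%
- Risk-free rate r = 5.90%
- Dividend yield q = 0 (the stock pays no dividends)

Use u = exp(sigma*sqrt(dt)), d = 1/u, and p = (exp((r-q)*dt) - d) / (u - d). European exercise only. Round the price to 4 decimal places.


dt = T/N = 0.062500
u = exp(sigma*sqrt(dt)) = 1.135985; d = 1/u = 0.880293
p = (exp((r-q)*dt) - d) / (u - d) = 0.482616
Discount per step: exp(-r*dt) = 0.996319
Stock lattice S(k, i) with i counting down-moves:
  k=0: S(0,0) = 42.6900
  k=1: S(1,0) = 48.4952; S(1,1) = 37.5797
  k=2: S(2,0) = 55.0898; S(2,1) = 42.6900; S(2,2) = 33.0812
  k=3: S(3,0) = 62.5812; S(3,1) = 48.4952; S(3,2) = 37.5797; S(3,3) = 29.1211
  k=4: S(4,0) = 71.0913; S(4,1) = 55.0898; S(4,2) = 42.6900; S(4,3) = 33.0812; S(4,4) = 25.6352
Terminal payoffs V(N, i) = max(S_T - K, 0):
  V(4,0) = 20.921281; V(4,1) = 4.919807; V(4,2) = 0.000000; V(4,3) = 0.000000; V(4,4) = 0.000000
Backward induction: V(k, i) = exp(-r*dt) * [p * V(k+1, i) + (1-p) * V(k+1, i+1)].
  V(3,0) = exp(-r*dt) * [p*20.921281 + (1-p)*4.919807] = 12.595848
  V(3,1) = exp(-r*dt) * [p*4.919807 + (1-p)*0.000000] = 2.365640
  V(3,2) = exp(-r*dt) * [p*0.000000 + (1-p)*0.000000] = 0.000000
  V(3,3) = exp(-r*dt) * [p*0.000000 + (1-p)*0.000000] = 0.000000
  V(2,0) = exp(-r*dt) * [p*12.595848 + (1-p)*2.365640] = 7.276026
  V(2,1) = exp(-r*dt) * [p*2.365640 + (1-p)*0.000000] = 1.137494
  V(2,2) = exp(-r*dt) * [p*0.000000 + (1-p)*0.000000] = 0.000000
  V(1,0) = exp(-r*dt) * [p*7.276026 + (1-p)*1.137494] = 4.084960
  V(1,1) = exp(-r*dt) * [p*1.137494 + (1-p)*0.000000] = 0.546953
  V(0,0) = exp(-r*dt) * [p*4.084960 + (1-p)*0.546953] = 2.246155

Answer: Price = V(0,0) = 2.2462


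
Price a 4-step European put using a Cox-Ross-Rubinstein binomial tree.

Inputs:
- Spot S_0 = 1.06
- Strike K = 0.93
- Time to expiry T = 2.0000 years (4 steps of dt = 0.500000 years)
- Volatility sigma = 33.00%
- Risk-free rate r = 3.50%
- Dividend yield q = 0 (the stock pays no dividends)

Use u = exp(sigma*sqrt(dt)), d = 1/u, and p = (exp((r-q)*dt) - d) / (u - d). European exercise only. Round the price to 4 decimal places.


dt = T/N = 0.500000
u = exp(sigma*sqrt(dt)) = 1.262817; d = 1/u = 0.791880
p = (exp((r-q)*dt) - d) / (u - d) = 0.479414
Discount per step: exp(-r*dt) = 0.982652
Stock lattice S(k, i) with i counting down-moves:
  k=0: S(0,0) = 1.0600
  k=1: S(1,0) = 1.3386; S(1,1) = 0.8394
  k=2: S(2,0) = 1.6904; S(2,1) = 1.0600; S(2,2) = 0.6647
  k=3: S(3,0) = 2.1347; S(3,1) = 1.3386; S(3,2) = 0.8394; S(3,3) = 0.5264
  k=4: S(4,0) = 2.6957; S(4,1) = 1.6904; S(4,2) = 1.0600; S(4,3) = 0.6647; S(4,4) = 0.4168
Terminal payoffs V(N, i) = max(K - S_T, 0):
  V(4,0) = 0.000000; V(4,1) = 0.000000; V(4,2) = 0.000000; V(4,3) = 0.265301; V(4,4) = 0.513185
Backward induction: V(k, i) = exp(-r*dt) * [p * V(k+1, i) + (1-p) * V(k+1, i+1)].
  V(3,0) = exp(-r*dt) * [p*0.000000 + (1-p)*0.000000] = 0.000000
  V(3,1) = exp(-r*dt) * [p*0.000000 + (1-p)*0.000000] = 0.000000
  V(3,2) = exp(-r*dt) * [p*0.000000 + (1-p)*0.265301] = 0.135716
  V(3,3) = exp(-r*dt) * [p*0.265301 + (1-p)*0.513185] = 0.387505
  V(2,0) = exp(-r*dt) * [p*0.000000 + (1-p)*0.000000] = 0.000000
  V(2,1) = exp(-r*dt) * [p*0.000000 + (1-p)*0.135716] = 0.069426
  V(2,2) = exp(-r*dt) * [p*0.135716 + (1-p)*0.387505] = 0.262166
  V(1,0) = exp(-r*dt) * [p*0.000000 + (1-p)*0.069426] = 0.035515
  V(1,1) = exp(-r*dt) * [p*0.069426 + (1-p)*0.262166] = 0.166819
  V(0,0) = exp(-r*dt) * [p*0.035515 + (1-p)*0.166819] = 0.102068

Answer: Price = V(0,0) = 0.1021


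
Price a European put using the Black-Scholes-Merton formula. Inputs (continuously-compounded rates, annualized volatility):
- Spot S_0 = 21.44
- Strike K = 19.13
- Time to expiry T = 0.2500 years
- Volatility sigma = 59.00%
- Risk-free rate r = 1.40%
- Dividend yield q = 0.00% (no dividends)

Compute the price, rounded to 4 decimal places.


d1 = (ln(S/K) + (r - q + 0.5*sigma^2) * T) / (sigma * sqrt(T)) = 0.54580696
d2 = d1 - sigma * sqrt(T) = 0.25080696
exp(-rT) = 0.99650612; exp(-qT) = 1.00000000
P = K * exp(-rT) * N(-d2) - S_0 * exp(-qT) * N(-d1)
N(-d1) = 0.29259932; N(-d2) = 0.40098168
P = 19.1300 * 0.99650612 * 0.40098168 - 21.4400 * 1.00000000 * 0.29259932 = 1.3706

Answer: Price = 1.3706


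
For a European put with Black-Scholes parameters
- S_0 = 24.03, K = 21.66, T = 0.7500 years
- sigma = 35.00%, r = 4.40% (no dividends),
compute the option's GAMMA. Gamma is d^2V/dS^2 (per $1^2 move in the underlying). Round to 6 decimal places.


Answer: Gamma = 0.045667

Derivation:
d1 = 0.6029955353; d2 = 0.2998866440
phi(d1) = 0.3326247368; exp(-qT) = 1.0000000000; exp(-rT) = 0.9675385596
Gamma = exp(-qT) * phi(d1) / (S * sigma * sqrt(T)) = 1.0000000000 * 0.3326247368 / (24.0300 * 0.3500 * 0.8660254038) = 0.045667


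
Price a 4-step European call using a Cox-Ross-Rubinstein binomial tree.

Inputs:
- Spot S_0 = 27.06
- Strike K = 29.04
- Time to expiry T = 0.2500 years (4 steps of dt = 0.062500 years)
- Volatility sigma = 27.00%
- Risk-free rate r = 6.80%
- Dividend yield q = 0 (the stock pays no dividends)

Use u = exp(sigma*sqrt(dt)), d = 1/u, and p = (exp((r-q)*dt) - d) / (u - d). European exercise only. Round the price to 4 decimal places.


dt = T/N = 0.062500
u = exp(sigma*sqrt(dt)) = 1.069830; d = 1/u = 0.934728
p = (exp((r-q)*dt) - d) / (u - d) = 0.514656
Discount per step: exp(-r*dt) = 0.995759
Stock lattice S(k, i) with i counting down-moves:
  k=0: S(0,0) = 27.0600
  k=1: S(1,0) = 28.9496; S(1,1) = 25.2937
  k=2: S(2,0) = 30.9712; S(2,1) = 27.0600; S(2,2) = 23.6428
  k=3: S(3,0) = 33.1339; S(3,1) = 28.9496; S(3,2) = 25.2937; S(3,3) = 22.0995
  k=4: S(4,0) = 35.4476; S(4,1) = 30.9712; S(4,2) = 27.0600; S(4,3) = 23.6428; S(4,4) = 20.6570
Terminal payoffs V(N, i) = max(S_T - K, 0):
  V(4,0) = 6.407638; V(4,1) = 1.931165; V(4,2) = 0.000000; V(4,3) = 0.000000; V(4,4) = 0.000000
Backward induction: V(k, i) = exp(-r*dt) * [p * V(k+1, i) + (1-p) * V(k+1, i+1)].
  V(3,0) = exp(-r*dt) * [p*6.407638 + (1-p)*1.931165] = 4.217048
  V(3,1) = exp(-r*dt) * [p*1.931165 + (1-p)*0.000000] = 0.989671
  V(3,2) = exp(-r*dt) * [p*0.000000 + (1-p)*0.000000] = 0.000000
  V(3,3) = exp(-r*dt) * [p*0.000000 + (1-p)*0.000000] = 0.000000
  V(2,0) = exp(-r*dt) * [p*4.217048 + (1-p)*0.989671] = 2.639418
  V(2,1) = exp(-r*dt) * [p*0.989671 + (1-p)*0.000000] = 0.507180
  V(2,2) = exp(-r*dt) * [p*0.000000 + (1-p)*0.000000] = 0.000000
  V(1,0) = exp(-r*dt) * [p*2.639418 + (1-p)*0.507180] = 1.597744
  V(1,1) = exp(-r*dt) * [p*0.507180 + (1-p)*0.000000] = 0.259916
  V(0,0) = exp(-r*dt) * [p*1.597744 + (1-p)*0.259916] = 0.944415

Answer: Price = V(0,0) = 0.9444


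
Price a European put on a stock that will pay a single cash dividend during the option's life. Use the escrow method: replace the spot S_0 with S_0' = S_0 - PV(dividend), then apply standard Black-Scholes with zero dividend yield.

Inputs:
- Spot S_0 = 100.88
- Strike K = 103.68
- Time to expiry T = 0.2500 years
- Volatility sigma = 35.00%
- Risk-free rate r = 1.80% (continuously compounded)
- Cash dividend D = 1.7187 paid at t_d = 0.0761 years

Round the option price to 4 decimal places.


Answer: Price = 9.2643

Derivation:
PV(D) = D * exp(-r * t_d) = 1.7187 * 0.99863114 = 1.71634734
S_0' = S_0 - PV(D) = 100.8800 - 1.71634734 = 99.16365266
d1 = (ln(S_0'/K) + (r + sigma^2/2)*T) / (sigma*sqrt(T)) = -0.14128680
d2 = d1 - sigma*sqrt(T) = -0.31628680
exp(-rT) = 0.99551011
N(-d1) = 0.55617831; N(-d2) = 0.62410759
P = K * exp(-rT) * N(-d2) - S_0' * N(-d1) = 103.6800 * 0.99551011 * 0.62410759 - 99.16365266 * 0.55617831 = 9.2643


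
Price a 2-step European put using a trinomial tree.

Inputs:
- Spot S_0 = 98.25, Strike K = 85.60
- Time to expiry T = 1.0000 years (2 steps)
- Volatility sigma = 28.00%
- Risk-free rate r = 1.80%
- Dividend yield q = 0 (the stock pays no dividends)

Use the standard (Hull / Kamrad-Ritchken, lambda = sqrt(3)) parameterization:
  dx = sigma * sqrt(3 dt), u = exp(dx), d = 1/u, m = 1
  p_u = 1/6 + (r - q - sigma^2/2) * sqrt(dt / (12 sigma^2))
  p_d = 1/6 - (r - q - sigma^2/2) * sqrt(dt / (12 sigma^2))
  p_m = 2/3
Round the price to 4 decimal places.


dt = T/N = 0.500000; dx = sigma*sqrt(3*dt) = 0.342929
u = exp(dx) = 1.409068; d = 1/u = 0.709689
p_u = 0.151212, p_m = 0.666667, p_d = 0.182122
Discount per step: exp(-r*dt) = 0.991040
Stock lattice S(k, j) with j the centered position index:
  k=0: S(0,+0) = 98.2500
  k=1: S(1,-1) = 69.7269; S(1,+0) = 98.2500; S(1,+1) = 138.4409
  k=2: S(2,-2) = 49.4844; S(2,-1) = 69.7269; S(2,+0) = 98.2500; S(2,+1) = 138.4409; S(2,+2) = 195.0727
Terminal payoffs V(N, j) = max(K - S_T, 0):
  V(2,-2) = 36.115568; V(2,-1) = 15.873065; V(2,+0) = 0.000000; V(2,+1) = 0.000000; V(2,+2) = 0.000000
Backward induction: V(k, j) = exp(-r*dt) * [p_u * V(k+1, j+1) + p_m * V(k+1, j) + p_d * V(k+1, j-1)]
  V(1,-1) = exp(-r*dt) * [p_u*0.000000 + p_m*15.873065 + p_d*36.115568] = 17.005732
  V(1,+0) = exp(-r*dt) * [p_u*0.000000 + p_m*0.000000 + p_d*15.873065] = 2.864930
  V(1,+1) = exp(-r*dt) * [p_u*0.000000 + p_m*0.000000 + p_d*0.000000] = 0.000000
  V(0,+0) = exp(-r*dt) * [p_u*0.000000 + p_m*2.864930 + p_d*17.005732] = 4.962206

Answer: Price = V(0,0) = 4.9622


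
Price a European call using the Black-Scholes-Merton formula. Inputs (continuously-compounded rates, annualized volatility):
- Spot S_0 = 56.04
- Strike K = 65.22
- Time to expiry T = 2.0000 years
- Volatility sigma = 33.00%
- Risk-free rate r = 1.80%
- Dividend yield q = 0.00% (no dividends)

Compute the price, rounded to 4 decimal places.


d1 = (ln(S/K) + (r - q + 0.5*sigma^2) * T) / (sigma * sqrt(T)) = -0.01457165
d2 = d1 - sigma * sqrt(T) = -0.48126212
exp(-rT) = 0.96464029; exp(-qT) = 1.00000000
C = S_0 * exp(-qT) * N(d1) - K * exp(-rT) * N(d2)
N(d1) = 0.49418696; N(d2) = 0.31516511
C = 56.0400 * 1.00000000 * 0.49418696 - 65.2200 * 0.96464029 * 0.31516511 = 7.8660

Answer: Price = 7.8660


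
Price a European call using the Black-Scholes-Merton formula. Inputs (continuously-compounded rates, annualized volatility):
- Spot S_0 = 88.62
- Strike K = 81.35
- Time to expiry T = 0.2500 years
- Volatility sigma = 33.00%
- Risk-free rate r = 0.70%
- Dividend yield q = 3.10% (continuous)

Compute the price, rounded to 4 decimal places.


Answer: Price = 9.5576

Derivation:
d1 = (ln(S/K) + (r - q + 0.5*sigma^2) * T) / (sigma * sqrt(T)) = 0.56490444
d2 = d1 - sigma * sqrt(T) = 0.39990444
exp(-rT) = 0.99825153; exp(-qT) = 0.99227995
C = S_0 * exp(-qT) * N(d1) - K * exp(-rT) * N(d2)
N(d1) = 0.71393062; N(d2) = 0.65538655
C = 88.6200 * 0.99227995 * 0.71393062 - 81.3500 * 0.99825153 * 0.65538655 = 9.5576


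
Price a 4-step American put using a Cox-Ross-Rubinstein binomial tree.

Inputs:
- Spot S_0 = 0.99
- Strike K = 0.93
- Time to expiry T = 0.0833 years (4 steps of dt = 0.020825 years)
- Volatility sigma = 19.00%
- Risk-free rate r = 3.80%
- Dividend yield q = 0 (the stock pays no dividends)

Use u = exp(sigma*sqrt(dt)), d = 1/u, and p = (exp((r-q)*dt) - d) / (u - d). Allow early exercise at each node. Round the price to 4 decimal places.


dt = T/N = 0.020825
u = exp(sigma*sqrt(dt)) = 1.027798; d = 1/u = 0.972954
p = (exp((r-q)*dt) - d) / (u - d) = 0.507581
Discount per step: exp(-r*dt) = 0.999209
Stock lattice S(k, i) with i counting down-moves:
  k=0: S(0,0) = 0.9900
  k=1: S(1,0) = 1.0175; S(1,1) = 0.9632
  k=2: S(2,0) = 1.0458; S(2,1) = 0.9900; S(2,2) = 0.9372
  k=3: S(3,0) = 1.0749; S(3,1) = 1.0175; S(3,2) = 0.9632; S(3,3) = 0.9118
  k=4: S(4,0) = 1.1048; S(4,1) = 1.0458; S(4,2) = 0.9900; S(4,3) = 0.9372; S(4,4) = 0.8872
Terminal payoffs V(N, i) = max(K - S_T, 0):
  V(4,0) = 0.000000; V(4,1) = 0.000000; V(4,2) = 0.000000; V(4,3) = 0.000000; V(4,4) = 0.042836
Backward induction: V(k, i) = exp(-r*dt) * [p * V(k+1, i) + (1-p) * V(k+1, i+1)]; then take max(V_cont, immediate exercise) for American.
  V(3,0) = exp(-r*dt) * [p*0.000000 + (1-p)*0.000000] = 0.000000; exercise = 0.000000; V(3,0) = max -> 0.000000
  V(3,1) = exp(-r*dt) * [p*0.000000 + (1-p)*0.000000] = 0.000000; exercise = 0.000000; V(3,1) = max -> 0.000000
  V(3,2) = exp(-r*dt) * [p*0.000000 + (1-p)*0.000000] = 0.000000; exercise = 0.000000; V(3,2) = max -> 0.000000
  V(3,3) = exp(-r*dt) * [p*0.000000 + (1-p)*0.042836] = 0.021076; exercise = 0.018174; V(3,3) = max -> 0.021076
  V(2,0) = exp(-r*dt) * [p*0.000000 + (1-p)*0.000000] = 0.000000; exercise = 0.000000; V(2,0) = max -> 0.000000
  V(2,1) = exp(-r*dt) * [p*0.000000 + (1-p)*0.000000] = 0.000000; exercise = 0.000000; V(2,1) = max -> 0.000000
  V(2,2) = exp(-r*dt) * [p*0.000000 + (1-p)*0.021076] = 0.010370; exercise = 0.000000; V(2,2) = max -> 0.010370
  V(1,0) = exp(-r*dt) * [p*0.000000 + (1-p)*0.000000] = 0.000000; exercise = 0.000000; V(1,0) = max -> 0.000000
  V(1,1) = exp(-r*dt) * [p*0.000000 + (1-p)*0.010370] = 0.005102; exercise = 0.000000; V(1,1) = max -> 0.005102
  V(0,0) = exp(-r*dt) * [p*0.000000 + (1-p)*0.005102] = 0.002511; exercise = 0.000000; V(0,0) = max -> 0.002511

Answer: Price = V(0,0) = 0.0025


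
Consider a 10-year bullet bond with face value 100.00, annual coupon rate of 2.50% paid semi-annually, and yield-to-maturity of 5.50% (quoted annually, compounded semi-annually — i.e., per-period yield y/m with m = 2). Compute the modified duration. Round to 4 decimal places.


Coupon per period c = face * coupon_rate / m = 1.250000
Periods per year m = 2; per-period yield y/m = 0.027500
Number of cashflows N = 20
Cashflows (t years, CF_t, discount factor 1/(1+y/m)^(m*t), PV):
  t = 0.5000: CF_t = 1.250000, DF = 0.973236, PV = 1.216545
  t = 1.0000: CF_t = 1.250000, DF = 0.947188, PV = 1.183985
  t = 1.5000: CF_t = 1.250000, DF = 0.921838, PV = 1.152297
  t = 2.0000: CF_t = 1.250000, DF = 0.897166, PV = 1.121457
  t = 2.5000: CF_t = 1.250000, DF = 0.873154, PV = 1.091442
  t = 3.0000: CF_t = 1.250000, DF = 0.849785, PV = 1.062231
  t = 3.5000: CF_t = 1.250000, DF = 0.827041, PV = 1.033802
  t = 4.0000: CF_t = 1.250000, DF = 0.804906, PV = 1.006133
  t = 4.5000: CF_t = 1.250000, DF = 0.783364, PV = 0.979205
  t = 5.0000: CF_t = 1.250000, DF = 0.762398, PV = 0.952997
  t = 5.5000: CF_t = 1.250000, DF = 0.741993, PV = 0.927491
  t = 6.0000: CF_t = 1.250000, DF = 0.722134, PV = 0.902668
  t = 6.5000: CF_t = 1.250000, DF = 0.702807, PV = 0.878509
  t = 7.0000: CF_t = 1.250000, DF = 0.683997, PV = 0.854997
  t = 7.5000: CF_t = 1.250000, DF = 0.665691, PV = 0.832113
  t = 8.0000: CF_t = 1.250000, DF = 0.647874, PV = 0.809843
  t = 8.5000: CF_t = 1.250000, DF = 0.630535, PV = 0.788168
  t = 9.0000: CF_t = 1.250000, DF = 0.613659, PV = 0.767074
  t = 9.5000: CF_t = 1.250000, DF = 0.597235, PV = 0.746544
  t = 10.0000: CF_t = 101.250000, DF = 0.581251, PV = 58.851620
Price P = sum_t PV_t = 77.159122
First compute Macaulay numerator sum_t t * PV_t:
  t * PV_t at t = 0.5000: 0.608273
  t * PV_t at t = 1.0000: 1.183985
  t * PV_t at t = 1.5000: 1.728446
  t * PV_t at t = 2.0000: 2.242914
  t * PV_t at t = 2.5000: 2.728606
  t * PV_t at t = 3.0000: 3.186693
  t * PV_t at t = 3.5000: 3.618306
  t * PV_t at t = 4.0000: 4.024532
  t * PV_t at t = 4.5000: 4.406422
  t * PV_t at t = 5.0000: 4.764987
  t * PV_t at t = 5.5000: 5.101203
  t * PV_t at t = 6.0000: 5.416008
  t * PV_t at t = 6.5000: 5.710309
  t * PV_t at t = 7.0000: 5.984976
  t * PV_t at t = 7.5000: 6.240851
  t * PV_t at t = 8.0000: 6.478742
  t * PV_t at t = 8.5000: 6.699429
  t * PV_t at t = 9.0000: 6.903663
  t * PV_t at t = 9.5000: 7.092165
  t * PV_t at t = 10.0000: 588.516198
Macaulay duration D = 672.636708 / 77.159122 = 8.717527
Modified duration = D / (1 + y/m) = 8.717527 / (1 + 0.027500) = 8.484211

Answer: Modified duration = 8.4842


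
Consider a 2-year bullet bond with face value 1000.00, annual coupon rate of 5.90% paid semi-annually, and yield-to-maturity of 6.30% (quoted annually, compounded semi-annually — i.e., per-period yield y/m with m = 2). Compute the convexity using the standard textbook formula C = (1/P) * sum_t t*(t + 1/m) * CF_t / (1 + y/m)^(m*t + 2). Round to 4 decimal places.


Coupon per period c = face * coupon_rate / m = 29.500000
Periods per year m = 2; per-period yield y/m = 0.031500
Number of cashflows N = 4
Cashflows (t years, CF_t, discount factor 1/(1+y/m)^(m*t), PV):
  t = 0.5000: CF_t = 29.500000, DF = 0.969462, PV = 28.599127
  t = 1.0000: CF_t = 29.500000, DF = 0.939856, PV = 27.725766
  t = 1.5000: CF_t = 29.500000, DF = 0.911155, PV = 26.879075
  t = 2.0000: CF_t = 1029.500000, DF = 0.883330, PV = 909.388424
Price P = sum_t PV_t = 992.592393
Convexity numerator sum_t t*(t + 1/m) * CF_t / (1+y/m)^(m*t + 2):
  t = 0.5000: term = 13.439537
  t = 1.0000: term = 39.087361
  t = 1.5000: term = 75.787418
  t = 2.0000: term = 4273.472971
Convexity = (1/P) * sum = 4401.787286 / 992.592393 = 4.434637

Answer: Convexity = 4.4346


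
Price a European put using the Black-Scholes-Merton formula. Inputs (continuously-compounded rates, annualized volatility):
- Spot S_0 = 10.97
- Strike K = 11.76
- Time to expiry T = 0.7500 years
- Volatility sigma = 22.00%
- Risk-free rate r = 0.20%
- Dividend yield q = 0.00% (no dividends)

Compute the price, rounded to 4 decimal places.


Answer: Price = 1.3022

Derivation:
d1 = (ln(S/K) + (r - q + 0.5*sigma^2) * T) / (sigma * sqrt(T)) = -0.26185285
d2 = d1 - sigma * sqrt(T) = -0.45237844
exp(-rT) = 0.99850112; exp(-qT) = 1.00000000
P = K * exp(-rT) * N(-d2) - S_0 * exp(-qT) * N(-d1)
N(-d1) = 0.60328255; N(-d2) = 0.67450181
P = 11.7600 * 0.99850112 * 0.67450181 - 10.9700 * 1.00000000 * 0.60328255 = 1.3022


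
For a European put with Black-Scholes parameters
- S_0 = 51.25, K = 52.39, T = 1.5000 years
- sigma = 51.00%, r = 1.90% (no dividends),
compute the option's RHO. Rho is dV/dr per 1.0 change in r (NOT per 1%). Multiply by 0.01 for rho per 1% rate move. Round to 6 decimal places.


Answer: Rho = -47.249625

Derivation:
d1 = 0.3227160864; d2 = -0.3019037980
phi(d1) = 0.3786998389; exp(-qT) = 1.0000000000; exp(-rT) = 0.9719022941
N(-d2) = 0.6186372998
Rho = -K*T*exp(-rT)*N(-d2) = -52.3900 * 1.5000 * 0.9719022941 * 0.6186372998 = -47.249625


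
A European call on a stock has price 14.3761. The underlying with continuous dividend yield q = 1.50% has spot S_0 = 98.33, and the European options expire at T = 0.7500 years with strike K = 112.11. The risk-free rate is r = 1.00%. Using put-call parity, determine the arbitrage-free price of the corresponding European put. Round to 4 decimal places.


Answer: Put price = 28.4184

Derivation:
Put-call parity: C - P = S_0 * exp(-qT) - K * exp(-rT).
S_0 * exp(-qT) = 98.3300 * 0.98881304 = 97.22998668
K * exp(-rT) = 112.1100 * 0.99252805 = 111.27232023
P = C - S*exp(-qT) + K*exp(-rT)
P = 14.3761 - 97.22998668 + 111.27232023 = 28.4184


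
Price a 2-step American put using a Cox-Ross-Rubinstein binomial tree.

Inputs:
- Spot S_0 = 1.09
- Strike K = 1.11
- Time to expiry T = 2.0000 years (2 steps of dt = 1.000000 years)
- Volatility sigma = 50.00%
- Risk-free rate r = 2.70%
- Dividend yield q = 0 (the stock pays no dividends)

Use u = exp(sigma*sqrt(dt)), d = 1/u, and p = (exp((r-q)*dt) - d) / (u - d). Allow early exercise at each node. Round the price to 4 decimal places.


dt = T/N = 1.000000
u = exp(sigma*sqrt(dt)) = 1.648721; d = 1/u = 0.606531
p = (exp((r-q)*dt) - d) / (u - d) = 0.403801
Discount per step: exp(-r*dt) = 0.973361
Stock lattice S(k, i) with i counting down-moves:
  k=0: S(0,0) = 1.0900
  k=1: S(1,0) = 1.7971; S(1,1) = 0.6611
  k=2: S(2,0) = 2.9629; S(2,1) = 1.0900; S(2,2) = 0.4010
Terminal payoffs V(N, i) = max(K - S_T, 0):
  V(2,0) = 0.000000; V(2,1) = 0.020000; V(2,2) = 0.709011
Backward induction: V(k, i) = exp(-r*dt) * [p * V(k+1, i) + (1-p) * V(k+1, i+1)]; then take max(V_cont, immediate exercise) for American.
  V(1,0) = exp(-r*dt) * [p*0.000000 + (1-p)*0.020000] = 0.011606; exercise = 0.000000; V(1,0) = max -> 0.011606
  V(1,1) = exp(-r*dt) * [p*0.020000 + (1-p)*0.709011] = 0.419313; exercise = 0.448882; V(1,1) = max -> 0.448882
  V(0,0) = exp(-r*dt) * [p*0.011606 + (1-p)*0.448882] = 0.265056; exercise = 0.020000; V(0,0) = max -> 0.265056

Answer: Price = V(0,0) = 0.2651


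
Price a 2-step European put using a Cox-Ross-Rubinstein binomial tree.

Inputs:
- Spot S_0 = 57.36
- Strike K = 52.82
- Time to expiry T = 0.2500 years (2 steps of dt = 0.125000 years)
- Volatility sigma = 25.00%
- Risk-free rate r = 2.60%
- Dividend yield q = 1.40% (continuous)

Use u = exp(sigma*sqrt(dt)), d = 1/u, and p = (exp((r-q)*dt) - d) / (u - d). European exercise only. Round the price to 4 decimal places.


Answer: Price = V(0,0) = 1.2460

Derivation:
dt = T/N = 0.125000
u = exp(sigma*sqrt(dt)) = 1.092412; d = 1/u = 0.915405
p = (exp((r-q)*dt) - d) / (u - d) = 0.486398
Discount per step: exp(-r*dt) = 0.996755
Stock lattice S(k, i) with i counting down-moves:
  k=0: S(0,0) = 57.3600
  k=1: S(1,0) = 62.6608; S(1,1) = 52.5076
  k=2: S(2,0) = 68.4514; S(2,1) = 57.3600; S(2,2) = 48.0658
Terminal payoffs V(N, i) = max(K - S_T, 0):
  V(2,0) = 0.000000; V(2,1) = 0.000000; V(2,2) = 4.754219
Backward induction: V(k, i) = exp(-r*dt) * [p * V(k+1, i) + (1-p) * V(k+1, i+1)].
  V(1,0) = exp(-r*dt) * [p*0.000000 + (1-p)*0.000000] = 0.000000
  V(1,1) = exp(-r*dt) * [p*0.000000 + (1-p)*4.754219] = 2.433854
  V(0,0) = exp(-r*dt) * [p*0.000000 + (1-p)*2.433854] = 1.245977


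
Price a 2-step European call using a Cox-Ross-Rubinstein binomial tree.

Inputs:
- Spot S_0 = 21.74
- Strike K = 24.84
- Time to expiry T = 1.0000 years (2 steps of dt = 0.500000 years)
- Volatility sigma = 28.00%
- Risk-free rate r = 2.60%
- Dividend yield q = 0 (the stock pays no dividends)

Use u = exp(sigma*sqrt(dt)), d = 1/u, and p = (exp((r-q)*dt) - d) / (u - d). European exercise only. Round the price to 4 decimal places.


Answer: Price = V(0,0) = 1.6996

Derivation:
dt = T/N = 0.500000
u = exp(sigma*sqrt(dt)) = 1.218950; d = 1/u = 0.820378
p = (exp((r-q)*dt) - d) / (u - d) = 0.483493
Discount per step: exp(-r*dt) = 0.987084
Stock lattice S(k, i) with i counting down-moves:
  k=0: S(0,0) = 21.7400
  k=1: S(1,0) = 26.5000; S(1,1) = 17.8350
  k=2: S(2,0) = 32.3021; S(2,1) = 21.7400; S(2,2) = 14.6315
Terminal payoffs V(N, i) = max(S_T - K, 0):
  V(2,0) = 7.462146; V(2,1) = 0.000000; V(2,2) = 0.000000
Backward induction: V(k, i) = exp(-r*dt) * [p * V(k+1, i) + (1-p) * V(k+1, i+1)].
  V(1,0) = exp(-r*dt) * [p*7.462146 + (1-p)*0.000000] = 3.561296
  V(1,1) = exp(-r*dt) * [p*0.000000 + (1-p)*0.000000] = 0.000000
  V(0,0) = exp(-r*dt) * [p*3.561296 + (1-p)*0.000000] = 1.699622


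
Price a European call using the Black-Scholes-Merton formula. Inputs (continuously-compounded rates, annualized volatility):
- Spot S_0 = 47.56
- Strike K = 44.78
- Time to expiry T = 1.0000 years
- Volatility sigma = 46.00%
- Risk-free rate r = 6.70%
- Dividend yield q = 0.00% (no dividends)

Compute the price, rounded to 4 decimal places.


Answer: Price = 11.2790

Derivation:
d1 = (ln(S/K) + (r - q + 0.5*sigma^2) * T) / (sigma * sqrt(T)) = 0.50658796
d2 = d1 - sigma * sqrt(T) = 0.04658796
exp(-rT) = 0.93519520; exp(-qT) = 1.00000000
C = S_0 * exp(-qT) * N(d1) - K * exp(-rT) * N(d2)
N(d1) = 0.69377802; N(d2) = 0.51857919
C = 47.5600 * 1.00000000 * 0.69377802 - 44.7800 * 0.93519520 * 0.51857919 = 11.2790


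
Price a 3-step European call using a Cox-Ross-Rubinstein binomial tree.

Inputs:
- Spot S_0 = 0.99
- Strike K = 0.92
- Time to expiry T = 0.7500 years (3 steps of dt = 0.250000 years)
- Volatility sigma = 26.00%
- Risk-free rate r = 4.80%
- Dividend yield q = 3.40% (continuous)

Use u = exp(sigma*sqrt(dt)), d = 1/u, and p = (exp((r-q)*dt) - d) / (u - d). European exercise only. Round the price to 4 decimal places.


dt = T/N = 0.250000
u = exp(sigma*sqrt(dt)) = 1.138828; d = 1/u = 0.878095
p = (exp((r-q)*dt) - d) / (u - d) = 0.480993
Discount per step: exp(-r*dt) = 0.988072
Stock lattice S(k, i) with i counting down-moves:
  k=0: S(0,0) = 0.9900
  k=1: S(1,0) = 1.1274; S(1,1) = 0.8693
  k=2: S(2,0) = 1.2840; S(2,1) = 0.9900; S(2,2) = 0.7633
  k=3: S(3,0) = 1.4622; S(3,1) = 1.1274; S(3,2) = 0.8693; S(3,3) = 0.6703
Terminal payoffs V(N, i) = max(S_T - K, 0):
  V(3,0) = 0.542211; V(3,1) = 0.207440; V(3,2) = 0.000000; V(3,3) = 0.000000
Backward induction: V(k, i) = exp(-r*dt) * [p * V(k+1, i) + (1-p) * V(k+1, i+1)].
  V(2,0) = exp(-r*dt) * [p*0.542211 + (1-p)*0.207440] = 0.364067
  V(2,1) = exp(-r*dt) * [p*0.207440 + (1-p)*0.000000] = 0.098587
  V(2,2) = exp(-r*dt) * [p*0.000000 + (1-p)*0.000000] = 0.000000
  V(1,0) = exp(-r*dt) * [p*0.364067 + (1-p)*0.098587] = 0.223582
  V(1,1) = exp(-r*dt) * [p*0.098587 + (1-p)*0.000000] = 0.046854
  V(0,0) = exp(-r*dt) * [p*0.223582 + (1-p)*0.046854] = 0.130286

Answer: Price = V(0,0) = 0.1303


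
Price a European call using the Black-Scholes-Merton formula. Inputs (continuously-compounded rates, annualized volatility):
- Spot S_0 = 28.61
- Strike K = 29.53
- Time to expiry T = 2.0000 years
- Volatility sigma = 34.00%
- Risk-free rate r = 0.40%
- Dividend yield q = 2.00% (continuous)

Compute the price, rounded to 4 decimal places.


Answer: Price = 4.5372

Derivation:
d1 = (ln(S/K) + (r - q + 0.5*sigma^2) * T) / (sigma * sqrt(T)) = 0.10804095
d2 = d1 - sigma * sqrt(T) = -0.37279166
exp(-rT) = 0.99203191; exp(-qT) = 0.96078944
C = S_0 * exp(-qT) * N(d1) - K * exp(-rT) * N(d2)
N(d1) = 0.54301839; N(d2) = 0.35465175
C = 28.6100 * 0.96078944 * 0.54301839 - 29.5300 * 0.99203191 * 0.35465175 = 4.5372


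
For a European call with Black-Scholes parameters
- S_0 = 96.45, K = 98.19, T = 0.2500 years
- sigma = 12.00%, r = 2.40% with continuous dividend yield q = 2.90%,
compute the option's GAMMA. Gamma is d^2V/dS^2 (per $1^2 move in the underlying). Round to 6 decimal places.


d1 = -0.2888272972; d2 = -0.3488272972
phi(d1) = 0.3826444167; exp(-qT) = 0.9927762179; exp(-rT) = 0.9940179641
Gamma = exp(-qT) * phi(d1) / (S * sigma * sqrt(T)) = 0.9927762179 * 0.3826444167 / (96.4500 * 0.1200 * 0.5000000000) = 0.065644

Answer: Gamma = 0.065644


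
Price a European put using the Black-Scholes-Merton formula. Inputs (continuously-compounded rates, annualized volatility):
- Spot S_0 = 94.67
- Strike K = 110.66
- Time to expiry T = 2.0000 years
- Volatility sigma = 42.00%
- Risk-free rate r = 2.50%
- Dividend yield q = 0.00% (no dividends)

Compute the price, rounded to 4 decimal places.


d1 = (ln(S/K) + (r - q + 0.5*sigma^2) * T) / (sigma * sqrt(T)) = 0.11841467
d2 = d1 - sigma * sqrt(T) = -0.47555503
exp(-rT) = 0.95122942; exp(-qT) = 1.00000000
P = K * exp(-rT) * N(-d2) - S_0 * exp(-qT) * N(-d1)
N(-d1) = 0.45286955; N(-d2) = 0.68280429
P = 110.6600 * 0.95122942 * 0.68280429 - 94.6700 * 1.00000000 * 0.45286955 = 29.0009

Answer: Price = 29.0009


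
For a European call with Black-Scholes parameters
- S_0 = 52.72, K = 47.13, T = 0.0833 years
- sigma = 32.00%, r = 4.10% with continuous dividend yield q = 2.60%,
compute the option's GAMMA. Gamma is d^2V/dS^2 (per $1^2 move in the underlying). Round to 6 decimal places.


d1 = 1.2733078007; d2 = 1.1809502347
phi(d1) = 0.1773562405; exp(-qT) = 0.9978365437; exp(-rT) = 0.9965905255
Gamma = exp(-qT) * phi(d1) / (S * sigma * sqrt(T)) = 0.9978365437 * 0.1773562405 / (52.7200 * 0.3200 * 0.2886173938) = 0.036346

Answer: Gamma = 0.036346


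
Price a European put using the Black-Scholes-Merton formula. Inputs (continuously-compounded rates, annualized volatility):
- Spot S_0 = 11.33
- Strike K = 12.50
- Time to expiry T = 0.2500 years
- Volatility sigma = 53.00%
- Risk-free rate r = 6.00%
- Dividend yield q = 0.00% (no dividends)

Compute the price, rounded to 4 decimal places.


Answer: Price = 1.7987

Derivation:
d1 = (ln(S/K) + (r - q + 0.5*sigma^2) * T) / (sigma * sqrt(T)) = -0.18174366
d2 = d1 - sigma * sqrt(T) = -0.44674366
exp(-rT) = 0.98511194; exp(-qT) = 1.00000000
P = K * exp(-rT) * N(-d2) - S_0 * exp(-qT) * N(-d1)
N(-d1) = 0.57210805; N(-d2) = 0.67246992
P = 12.5000 * 0.98511194 * 0.67246992 - 11.3300 * 1.00000000 * 0.57210805 = 1.7987


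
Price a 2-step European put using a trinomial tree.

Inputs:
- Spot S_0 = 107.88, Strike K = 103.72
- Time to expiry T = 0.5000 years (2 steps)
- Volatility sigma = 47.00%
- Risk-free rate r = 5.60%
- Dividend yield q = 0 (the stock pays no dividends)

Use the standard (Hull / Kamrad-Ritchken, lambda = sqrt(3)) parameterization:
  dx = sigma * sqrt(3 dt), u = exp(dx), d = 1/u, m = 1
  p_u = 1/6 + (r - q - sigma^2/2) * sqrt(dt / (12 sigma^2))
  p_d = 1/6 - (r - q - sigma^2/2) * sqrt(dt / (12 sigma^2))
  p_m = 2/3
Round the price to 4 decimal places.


Answer: Price = V(0,0) = 9.4166

Derivation:
dt = T/N = 0.250000; dx = sigma*sqrt(3*dt) = 0.407032
u = exp(dx) = 1.502352; d = 1/u = 0.665623
p_u = 0.149945, p_m = 0.666667, p_d = 0.183388
Discount per step: exp(-r*dt) = 0.986098
Stock lattice S(k, j) with j the centered position index:
  k=0: S(0,+0) = 107.8800
  k=1: S(1,-1) = 71.8074; S(1,+0) = 107.8800; S(1,+1) = 162.0737
  k=2: S(2,-2) = 47.7967; S(2,-1) = 71.8074; S(2,+0) = 107.8800; S(2,+1) = 162.0737; S(2,+2) = 243.4918
Terminal payoffs V(N, j) = max(K - S_T, 0):
  V(2,-2) = 55.923347; V(2,-1) = 31.912598; V(2,+0) = 0.000000; V(2,+1) = 0.000000; V(2,+2) = 0.000000
Backward induction: V(k, j) = exp(-r*dt) * [p_u * V(k+1, j+1) + p_m * V(k+1, j) + p_d * V(k+1, j-1)]
  V(1,-1) = exp(-r*dt) * [p_u*0.000000 + p_m*31.912598 + p_d*55.923347] = 31.092400
  V(1,+0) = exp(-r*dt) * [p_u*0.000000 + p_m*0.000000 + p_d*31.912598] = 5.771035
  V(1,+1) = exp(-r*dt) * [p_u*0.000000 + p_m*0.000000 + p_d*0.000000] = 0.000000
  V(0,+0) = exp(-r*dt) * [p_u*0.000000 + p_m*5.771035 + p_d*31.092400] = 9.416581


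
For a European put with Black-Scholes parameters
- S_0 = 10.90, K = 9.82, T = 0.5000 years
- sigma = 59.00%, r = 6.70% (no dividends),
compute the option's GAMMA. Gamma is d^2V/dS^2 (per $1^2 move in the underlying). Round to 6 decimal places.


Answer: Gamma = 0.075868

Derivation:
d1 = 0.5389991356; d2 = 0.1218061347
phi(d1) = 0.3450042417; exp(-qT) = 1.0000000000; exp(-rT) = 0.9670549112
Gamma = exp(-qT) * phi(d1) / (S * sigma * sqrt(T)) = 1.0000000000 * 0.3450042417 / (10.9000 * 0.5900 * 0.7071067812) = 0.075868


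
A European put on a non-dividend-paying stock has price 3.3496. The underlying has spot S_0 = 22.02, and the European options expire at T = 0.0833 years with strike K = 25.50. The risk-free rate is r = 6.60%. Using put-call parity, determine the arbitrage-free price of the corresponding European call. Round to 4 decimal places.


Answer: Call price = 0.0094

Derivation:
Put-call parity: C - P = S_0 * exp(-qT) - K * exp(-rT).
S_0 * exp(-qT) = 22.0200 * 1.00000000 = 22.02000000
K * exp(-rT) = 25.5000 * 0.99451729 = 25.36019077
C = P + S*exp(-qT) - K*exp(-rT)
C = 3.3496 + 22.02000000 - 25.36019077 = 0.0094


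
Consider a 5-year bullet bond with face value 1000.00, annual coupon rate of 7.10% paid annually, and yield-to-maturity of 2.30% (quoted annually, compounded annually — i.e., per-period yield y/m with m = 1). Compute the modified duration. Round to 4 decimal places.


Answer: Modified duration = 4.3458

Derivation:
Coupon per period c = face * coupon_rate / m = 71.000000
Periods per year m = 1; per-period yield y/m = 0.023000
Number of cashflows N = 5
Cashflows (t years, CF_t, discount factor 1/(1+y/m)^(m*t), PV):
  t = 1.0000: CF_t = 71.000000, DF = 0.977517, PV = 69.403715
  t = 2.0000: CF_t = 71.000000, DF = 0.955540, PV = 67.843318
  t = 3.0000: CF_t = 71.000000, DF = 0.934056, PV = 66.318004
  t = 4.0000: CF_t = 71.000000, DF = 0.913056, PV = 64.826984
  t = 5.0000: CF_t = 1071.000000, DF = 0.892528, PV = 955.897448
Price P = sum_t PV_t = 1224.289469
First compute Macaulay numerator sum_t t * PV_t:
  t * PV_t at t = 1.0000: 69.403715
  t * PV_t at t = 2.0000: 135.686636
  t * PV_t at t = 3.0000: 198.954012
  t * PV_t at t = 4.0000: 259.307934
  t * PV_t at t = 5.0000: 4779.487241
Macaulay duration D = 5442.839539 / 1224.289469 = 4.445713
Modified duration = D / (1 + y/m) = 4.445713 / (1 + 0.023000) = 4.345760


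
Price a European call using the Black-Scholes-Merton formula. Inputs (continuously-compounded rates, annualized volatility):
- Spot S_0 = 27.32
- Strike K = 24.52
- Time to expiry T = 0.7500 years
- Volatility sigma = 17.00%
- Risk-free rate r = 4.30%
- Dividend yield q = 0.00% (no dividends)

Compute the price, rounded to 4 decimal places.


Answer: Price = 3.9186

Derivation:
d1 = (ln(S/K) + (r - q + 0.5*sigma^2) * T) / (sigma * sqrt(T)) = 1.02712259
d2 = d1 - sigma * sqrt(T) = 0.87989827
exp(-rT) = 0.96826449; exp(-qT) = 1.00000000
C = S_0 * exp(-qT) * N(d1) - K * exp(-rT) * N(d2)
N(d1) = 0.84781863; N(d2) = 0.81054279
C = 27.3200 * 1.00000000 * 0.84781863 - 24.5200 * 0.96826449 * 0.81054279 = 3.9186


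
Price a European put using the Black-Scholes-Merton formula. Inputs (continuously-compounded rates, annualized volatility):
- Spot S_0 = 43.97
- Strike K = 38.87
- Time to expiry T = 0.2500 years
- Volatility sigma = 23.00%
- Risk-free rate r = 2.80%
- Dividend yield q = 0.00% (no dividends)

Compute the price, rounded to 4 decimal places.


d1 = (ln(S/K) + (r - q + 0.5*sigma^2) * T) / (sigma * sqrt(T)) = 1.19041164
d2 = d1 - sigma * sqrt(T) = 1.07541164
exp(-rT) = 0.99302444; exp(-qT) = 1.00000000
P = K * exp(-rT) * N(-d2) - S_0 * exp(-qT) * N(-d1)
N(-d1) = 0.11694232; N(-d2) = 0.14109524
P = 38.8700 * 0.99302444 * 0.14109524 - 43.9700 * 1.00000000 * 0.11694232 = 0.3042

Answer: Price = 0.3042


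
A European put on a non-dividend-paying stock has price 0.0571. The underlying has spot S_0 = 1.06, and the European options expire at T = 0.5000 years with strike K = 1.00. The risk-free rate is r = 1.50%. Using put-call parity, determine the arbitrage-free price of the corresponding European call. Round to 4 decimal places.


Put-call parity: C - P = S_0 * exp(-qT) - K * exp(-rT).
S_0 * exp(-qT) = 1.0600 * 1.00000000 = 1.06000000
K * exp(-rT) = 1.0000 * 0.99252805 = 0.99252805
C = P + S*exp(-qT) - K*exp(-rT)
C = 0.0571 + 1.06000000 - 0.99252805 = 0.1246

Answer: Call price = 0.1246


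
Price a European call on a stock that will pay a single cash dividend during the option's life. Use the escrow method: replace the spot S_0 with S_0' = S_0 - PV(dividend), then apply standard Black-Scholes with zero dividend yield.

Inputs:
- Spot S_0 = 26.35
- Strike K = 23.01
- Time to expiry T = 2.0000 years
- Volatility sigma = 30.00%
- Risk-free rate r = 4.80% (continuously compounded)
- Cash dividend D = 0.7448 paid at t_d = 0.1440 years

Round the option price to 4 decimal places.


Answer: Price = 6.6912

Derivation:
PV(D) = D * exp(-r * t_d) = 0.7448 * 0.99311183 = 0.73966969
S_0' = S_0 - PV(D) = 26.3500 - 0.73966969 = 25.61033031
d1 = (ln(S_0'/K) + (r + sigma^2/2)*T) / (sigma*sqrt(T)) = 0.69076529
d2 = d1 - sigma*sqrt(T) = 0.26650122
exp(-rT) = 0.90846402
N(d1) = 0.75514348; N(d2) = 0.60507339
C = S_0' * N(d1) - K * exp(-rT) * N(d2) = 25.61033031 * 0.75514348 - 23.0100 * 0.90846402 * 0.60507339 = 6.6912


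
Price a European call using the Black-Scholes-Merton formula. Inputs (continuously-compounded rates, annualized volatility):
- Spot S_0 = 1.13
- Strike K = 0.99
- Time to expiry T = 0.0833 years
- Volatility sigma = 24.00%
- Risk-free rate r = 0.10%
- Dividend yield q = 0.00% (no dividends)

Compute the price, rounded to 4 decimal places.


Answer: Price = 0.1409

Derivation:
d1 = (ln(S/K) + (r - q + 0.5*sigma^2) * T) / (sigma * sqrt(T)) = 1.94534228
d2 = d1 - sigma * sqrt(T) = 1.87607411
exp(-rT) = 0.99991670; exp(-qT) = 1.00000000
C = S_0 * exp(-qT) * N(d1) - K * exp(-rT) * N(d2)
N(d1) = 0.97413310; N(d2) = 0.96967745
C = 1.1300 * 1.00000000 * 0.97413310 - 0.9900 * 0.99991670 * 0.96967745 = 0.1409


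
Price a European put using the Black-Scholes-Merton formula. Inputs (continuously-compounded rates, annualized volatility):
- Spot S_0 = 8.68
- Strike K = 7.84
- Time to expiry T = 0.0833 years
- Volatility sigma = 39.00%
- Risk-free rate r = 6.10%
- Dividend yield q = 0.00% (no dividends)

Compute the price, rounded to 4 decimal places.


Answer: Price = 0.0848

Derivation:
d1 = (ln(S/K) + (r - q + 0.5*sigma^2) * T) / (sigma * sqrt(T)) = 1.00566961
d2 = d1 - sigma * sqrt(T) = 0.89310883
exp(-rT) = 0.99493159; exp(-qT) = 1.00000000
P = K * exp(-rT) * N(-d2) - S_0 * exp(-qT) * N(-d1)
N(-d1) = 0.15728726; N(-d2) = 0.18589945
P = 7.8400 * 0.99493159 * 0.18589945 - 8.6800 * 1.00000000 * 0.15728726 = 0.0848


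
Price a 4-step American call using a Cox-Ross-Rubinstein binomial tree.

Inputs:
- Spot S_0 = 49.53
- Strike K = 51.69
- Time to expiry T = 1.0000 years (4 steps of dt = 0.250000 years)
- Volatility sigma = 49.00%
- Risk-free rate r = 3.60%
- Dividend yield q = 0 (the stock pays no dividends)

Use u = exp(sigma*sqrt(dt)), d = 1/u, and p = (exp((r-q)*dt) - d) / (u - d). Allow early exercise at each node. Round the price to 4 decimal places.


Answer: Price = V(0,0) = 9.2272

Derivation:
dt = T/N = 0.250000
u = exp(sigma*sqrt(dt)) = 1.277621; d = 1/u = 0.782705
p = (exp((r-q)*dt) - d) / (u - d) = 0.457322
Discount per step: exp(-r*dt) = 0.991040
Stock lattice S(k, i) with i counting down-moves:
  k=0: S(0,0) = 49.5300
  k=1: S(1,0) = 63.2806; S(1,1) = 38.7674
  k=2: S(2,0) = 80.8486; S(2,1) = 49.5300; S(2,2) = 30.3434
  k=3: S(3,0) = 103.2939; S(3,1) = 63.2806; S(3,2) = 38.7674; S(3,3) = 23.7499
  k=4: S(4,0) = 131.9705; S(4,1) = 80.8486; S(4,2) = 49.5300; S(4,3) = 30.3434; S(4,4) = 18.5892
Terminal payoffs V(N, i) = max(S_T - K, 0):
  V(4,0) = 80.280518; V(4,1) = 29.158622; V(4,2) = 0.000000; V(4,3) = 0.000000; V(4,4) = 0.000000
Backward induction: V(k, i) = exp(-r*dt) * [p * V(k+1, i) + (1-p) * V(k+1, i+1)]; then take max(V_cont, immediate exercise) for American.
  V(3,0) = exp(-r*dt) * [p*80.280518 + (1-p)*29.158622] = 52.067046; exercise = 51.603923; V(3,0) = max -> 52.067046
  V(3,1) = exp(-r*dt) * [p*29.158622 + (1-p)*0.000000] = 13.215390; exercise = 11.590584; V(3,1) = max -> 13.215390
  V(3,2) = exp(-r*dt) * [p*0.000000 + (1-p)*0.000000] = 0.000000; exercise = 0.000000; V(3,2) = max -> 0.000000
  V(3,3) = exp(-r*dt) * [p*0.000000 + (1-p)*0.000000] = 0.000000; exercise = 0.000000; V(3,3) = max -> 0.000000
  V(2,0) = exp(-r*dt) * [p*52.067046 + (1-p)*13.215390] = 30.705491; exercise = 29.158622; V(2,0) = max -> 30.705491
  V(2,1) = exp(-r*dt) * [p*13.215390 + (1-p)*0.000000] = 5.989533; exercise = 0.000000; V(2,1) = max -> 5.989533
  V(2,2) = exp(-r*dt) * [p*0.000000 + (1-p)*0.000000] = 0.000000; exercise = 0.000000; V(2,2) = max -> 0.000000
  V(1,0) = exp(-r*dt) * [p*30.705491 + (1-p)*5.989533] = 17.137736; exercise = 11.590584; V(1,0) = max -> 17.137736
  V(1,1) = exp(-r*dt) * [p*5.989533 + (1-p)*0.000000] = 2.714600; exercise = 0.000000; V(1,1) = max -> 2.714600
  V(0,0) = exp(-r*dt) * [p*17.137736 + (1-p)*2.714600] = 9.227191; exercise = 0.000000; V(0,0) = max -> 9.227191
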